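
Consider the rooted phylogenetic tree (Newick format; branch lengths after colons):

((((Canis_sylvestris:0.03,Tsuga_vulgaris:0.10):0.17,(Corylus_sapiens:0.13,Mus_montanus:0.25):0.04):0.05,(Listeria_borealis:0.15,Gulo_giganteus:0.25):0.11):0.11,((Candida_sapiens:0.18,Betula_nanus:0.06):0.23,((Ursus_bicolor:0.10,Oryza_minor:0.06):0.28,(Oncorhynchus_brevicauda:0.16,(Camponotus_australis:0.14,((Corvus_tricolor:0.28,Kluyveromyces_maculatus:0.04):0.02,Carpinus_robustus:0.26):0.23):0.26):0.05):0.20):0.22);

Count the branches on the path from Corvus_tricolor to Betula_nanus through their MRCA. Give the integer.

8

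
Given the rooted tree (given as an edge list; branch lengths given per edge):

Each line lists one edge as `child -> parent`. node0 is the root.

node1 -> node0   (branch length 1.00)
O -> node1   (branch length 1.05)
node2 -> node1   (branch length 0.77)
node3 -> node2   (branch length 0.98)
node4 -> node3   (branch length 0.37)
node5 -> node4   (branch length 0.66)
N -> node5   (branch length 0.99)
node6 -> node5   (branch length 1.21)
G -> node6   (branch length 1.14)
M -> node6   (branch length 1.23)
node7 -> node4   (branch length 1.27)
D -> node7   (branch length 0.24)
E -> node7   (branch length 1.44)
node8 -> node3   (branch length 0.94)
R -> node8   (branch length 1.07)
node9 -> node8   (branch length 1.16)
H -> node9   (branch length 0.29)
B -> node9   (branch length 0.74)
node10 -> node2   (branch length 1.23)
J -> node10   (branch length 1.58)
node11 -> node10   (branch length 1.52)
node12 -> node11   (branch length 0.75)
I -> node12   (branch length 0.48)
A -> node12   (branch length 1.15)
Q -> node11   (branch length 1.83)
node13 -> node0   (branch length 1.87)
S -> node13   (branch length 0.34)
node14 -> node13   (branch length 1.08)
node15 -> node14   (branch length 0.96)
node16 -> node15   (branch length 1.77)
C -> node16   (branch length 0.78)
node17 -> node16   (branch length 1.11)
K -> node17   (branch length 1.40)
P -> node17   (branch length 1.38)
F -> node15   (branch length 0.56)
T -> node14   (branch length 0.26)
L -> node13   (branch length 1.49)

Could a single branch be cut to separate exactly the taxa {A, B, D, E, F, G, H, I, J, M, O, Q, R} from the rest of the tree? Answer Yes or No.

No

The MRCA of the listed taxa is the root, so the smallest clade containing them is the whole tree.
That clade also contains C, K, L, N, P, S, T, which are not in the proposed group, so the group is not monophyletic.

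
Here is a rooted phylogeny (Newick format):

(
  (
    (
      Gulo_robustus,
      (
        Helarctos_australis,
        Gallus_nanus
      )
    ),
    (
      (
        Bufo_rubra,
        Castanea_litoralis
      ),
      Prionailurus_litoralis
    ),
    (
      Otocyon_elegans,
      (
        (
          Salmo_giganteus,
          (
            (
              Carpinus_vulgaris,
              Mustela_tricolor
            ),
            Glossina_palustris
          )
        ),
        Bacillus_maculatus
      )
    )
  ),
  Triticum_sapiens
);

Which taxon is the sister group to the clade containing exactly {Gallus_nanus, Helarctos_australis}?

Gulo_robustus

The clade containing exactly {Gallus_nanus, Helarctos_australis} attaches to the tree at the node subtending (Gulo_robustus,(Helarctos_australis,Gallus_nanus)).
The other lineage descending from that same node — the sister group — is the single tip Gulo_robustus.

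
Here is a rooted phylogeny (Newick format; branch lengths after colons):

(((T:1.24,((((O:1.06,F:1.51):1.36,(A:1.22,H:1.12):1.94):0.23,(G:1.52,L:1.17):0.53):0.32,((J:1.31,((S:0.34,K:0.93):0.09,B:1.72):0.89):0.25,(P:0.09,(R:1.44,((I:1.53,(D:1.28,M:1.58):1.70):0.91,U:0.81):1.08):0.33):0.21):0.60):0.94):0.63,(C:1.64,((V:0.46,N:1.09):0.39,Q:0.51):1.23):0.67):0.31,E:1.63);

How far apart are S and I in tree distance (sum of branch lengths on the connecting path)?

The path runs S → … → MRCA → … → I; the MRCA is the node subtending ((J,((S,K),B)),(P,(R,((I,(D,M)),U)))).
Branch lengths along that path: 0.34 + 0.09 + 0.89 + 0.25 + 0.21 + 0.33 + 1.08 + 0.91 + 1.53 = 5.63.

5.63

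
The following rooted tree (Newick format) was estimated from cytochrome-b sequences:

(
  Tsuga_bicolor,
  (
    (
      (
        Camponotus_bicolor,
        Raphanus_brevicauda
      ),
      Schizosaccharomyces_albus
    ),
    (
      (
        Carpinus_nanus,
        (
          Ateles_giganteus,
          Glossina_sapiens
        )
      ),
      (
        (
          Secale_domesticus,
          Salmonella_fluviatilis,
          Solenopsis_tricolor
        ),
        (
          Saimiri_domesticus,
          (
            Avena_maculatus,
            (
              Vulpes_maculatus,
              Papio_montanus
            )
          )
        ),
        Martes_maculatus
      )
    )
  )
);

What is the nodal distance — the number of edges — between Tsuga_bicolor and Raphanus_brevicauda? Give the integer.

5

The MRCA of Tsuga_bicolor and Raphanus_brevicauda is the root of the tree.
From Tsuga_bicolor up to that node: 1 branch. From Raphanus_brevicauda up to the same node: 4 branches. Total: 1 + 4 = 5.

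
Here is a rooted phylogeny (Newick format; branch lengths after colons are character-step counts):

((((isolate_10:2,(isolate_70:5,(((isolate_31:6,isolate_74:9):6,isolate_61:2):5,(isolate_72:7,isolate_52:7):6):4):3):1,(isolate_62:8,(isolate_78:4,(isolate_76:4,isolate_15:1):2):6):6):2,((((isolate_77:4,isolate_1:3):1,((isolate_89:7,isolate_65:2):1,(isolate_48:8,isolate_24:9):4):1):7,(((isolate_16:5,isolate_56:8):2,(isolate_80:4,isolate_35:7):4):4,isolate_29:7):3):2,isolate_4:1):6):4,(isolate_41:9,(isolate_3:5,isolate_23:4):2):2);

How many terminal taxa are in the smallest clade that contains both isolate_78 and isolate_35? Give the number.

23

The MRCA of isolate_78 and isolate_35 is the node subtending (((isolate_10,(isolate_70,(((isolate_31,isolate_74),isolate_61),(isolate_72,isolate_52)))),(isolate_62,(isolate_78,(isolate_76,isolate_15)))),((((isolate_77,isolate_1),((isolate_89,isolate_65),(isolate_48,isolate_24))),(((isolate_16,isolate_56),(isolate_80,isolate_35)),isolate_29)),isolate_4)).
That clade contains 23 terminal taxa: isolate_1, isolate_10, isolate_15, isolate_16, isolate_24, isolate_29, isolate_31, isolate_35, isolate_4, isolate_48, isolate_52, isolate_56, isolate_61, isolate_62, isolate_65, isolate_70, isolate_72, isolate_74, isolate_76, isolate_77, isolate_78, isolate_80, isolate_89.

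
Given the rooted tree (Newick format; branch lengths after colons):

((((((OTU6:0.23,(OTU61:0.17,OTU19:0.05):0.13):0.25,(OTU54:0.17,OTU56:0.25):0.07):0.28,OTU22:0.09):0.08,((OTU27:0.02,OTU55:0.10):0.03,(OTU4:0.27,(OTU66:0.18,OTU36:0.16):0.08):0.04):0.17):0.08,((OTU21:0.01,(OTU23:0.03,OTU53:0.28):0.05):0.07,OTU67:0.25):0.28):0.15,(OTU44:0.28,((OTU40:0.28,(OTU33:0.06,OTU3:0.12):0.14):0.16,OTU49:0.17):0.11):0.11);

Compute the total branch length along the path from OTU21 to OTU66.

The path runs OTU21 → … → MRCA → … → OTU66; the MRCA is the node subtending (((((OTU6,(OTU61,OTU19)),(OTU54,OTU56)),OTU22),((OTU27,OTU55),(OTU4,(OTU66,OTU36)))),((OTU21,(OTU23,OTU53)),OTU67)).
Branch lengths along that path: 0.01 + 0.07 + 0.28 + 0.08 + 0.17 + 0.04 + 0.08 + 0.18 = 0.91.

0.91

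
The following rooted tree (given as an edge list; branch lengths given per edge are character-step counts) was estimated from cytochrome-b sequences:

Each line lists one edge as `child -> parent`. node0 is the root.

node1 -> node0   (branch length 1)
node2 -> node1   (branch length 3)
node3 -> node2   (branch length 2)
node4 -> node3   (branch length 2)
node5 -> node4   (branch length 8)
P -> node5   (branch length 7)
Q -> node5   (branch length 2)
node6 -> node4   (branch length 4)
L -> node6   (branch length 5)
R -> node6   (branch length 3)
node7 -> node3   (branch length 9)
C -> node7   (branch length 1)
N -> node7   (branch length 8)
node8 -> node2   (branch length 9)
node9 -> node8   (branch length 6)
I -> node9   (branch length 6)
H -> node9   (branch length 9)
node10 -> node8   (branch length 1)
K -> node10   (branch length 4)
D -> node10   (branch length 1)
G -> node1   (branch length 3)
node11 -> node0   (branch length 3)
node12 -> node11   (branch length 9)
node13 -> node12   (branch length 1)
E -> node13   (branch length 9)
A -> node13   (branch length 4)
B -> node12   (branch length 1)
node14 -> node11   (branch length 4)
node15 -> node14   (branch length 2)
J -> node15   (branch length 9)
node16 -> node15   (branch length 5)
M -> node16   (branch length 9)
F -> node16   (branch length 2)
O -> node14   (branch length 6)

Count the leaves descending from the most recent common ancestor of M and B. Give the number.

7

The MRCA of M and B is the node subtending (((E,A),B),((J,(M,F)),O)).
That clade contains 7 terminal taxa: A, B, E, F, J, M, O.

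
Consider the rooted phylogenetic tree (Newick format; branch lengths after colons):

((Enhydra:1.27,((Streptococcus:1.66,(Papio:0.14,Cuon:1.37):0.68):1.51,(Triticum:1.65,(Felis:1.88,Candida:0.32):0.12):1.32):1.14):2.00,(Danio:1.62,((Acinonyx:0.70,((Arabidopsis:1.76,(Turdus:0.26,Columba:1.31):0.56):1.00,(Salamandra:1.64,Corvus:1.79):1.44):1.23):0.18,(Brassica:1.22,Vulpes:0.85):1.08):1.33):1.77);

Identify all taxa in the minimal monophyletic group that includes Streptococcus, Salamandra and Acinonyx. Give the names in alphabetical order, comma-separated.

Tracing Streptococcus: it sits inside (Streptococcus,(Papio,Cuon)).
Tracing Salamandra: it sits inside (Salamandra,Corvus).
Tracing Acinonyx: it sits inside (Acinonyx,((Arabidopsis,(Turdus,Columba)),(Salamandra,Corvus))).
The smallest clade enclosing all 3 is the whole tree (their MRCA is the root), so the answer is all 16 tips in alphabetical order.

Acinonyx, Arabidopsis, Brassica, Candida, Columba, Corvus, Cuon, Danio, Enhydra, Felis, Papio, Salamandra, Streptococcus, Triticum, Turdus, Vulpes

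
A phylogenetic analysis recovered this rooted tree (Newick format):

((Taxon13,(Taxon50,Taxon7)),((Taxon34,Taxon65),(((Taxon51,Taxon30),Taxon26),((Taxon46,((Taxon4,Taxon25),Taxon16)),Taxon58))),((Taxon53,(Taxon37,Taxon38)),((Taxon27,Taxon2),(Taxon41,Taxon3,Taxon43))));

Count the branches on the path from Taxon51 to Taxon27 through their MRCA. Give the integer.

The MRCA of Taxon51 and Taxon27 is the root of the tree.
From Taxon51 up to that node: 5 branches. From Taxon27 up to the same node: 4 branches. Total: 5 + 4 = 9.

9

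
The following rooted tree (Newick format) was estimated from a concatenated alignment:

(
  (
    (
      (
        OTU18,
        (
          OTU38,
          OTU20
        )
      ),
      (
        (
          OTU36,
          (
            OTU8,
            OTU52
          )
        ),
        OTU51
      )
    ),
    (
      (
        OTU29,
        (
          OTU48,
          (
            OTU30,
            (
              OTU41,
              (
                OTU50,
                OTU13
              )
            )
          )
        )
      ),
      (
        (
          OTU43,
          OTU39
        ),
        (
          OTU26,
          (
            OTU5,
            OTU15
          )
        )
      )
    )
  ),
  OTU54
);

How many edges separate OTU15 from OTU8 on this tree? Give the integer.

10

The MRCA of OTU15 and OTU8 is the node subtending (((OTU18,(OTU38,OTU20)),((OTU36,(OTU8,OTU52)),OTU51)),((OTU29,(OTU48,(OTU30,(OTU41,(OTU50,OTU13))))),((OTU43,OTU39),(OTU26,(OTU5,OTU15))))).
From OTU15 up to that node: 5 branches. From OTU8 up to the same node: 5 branches. Total: 5 + 5 = 10.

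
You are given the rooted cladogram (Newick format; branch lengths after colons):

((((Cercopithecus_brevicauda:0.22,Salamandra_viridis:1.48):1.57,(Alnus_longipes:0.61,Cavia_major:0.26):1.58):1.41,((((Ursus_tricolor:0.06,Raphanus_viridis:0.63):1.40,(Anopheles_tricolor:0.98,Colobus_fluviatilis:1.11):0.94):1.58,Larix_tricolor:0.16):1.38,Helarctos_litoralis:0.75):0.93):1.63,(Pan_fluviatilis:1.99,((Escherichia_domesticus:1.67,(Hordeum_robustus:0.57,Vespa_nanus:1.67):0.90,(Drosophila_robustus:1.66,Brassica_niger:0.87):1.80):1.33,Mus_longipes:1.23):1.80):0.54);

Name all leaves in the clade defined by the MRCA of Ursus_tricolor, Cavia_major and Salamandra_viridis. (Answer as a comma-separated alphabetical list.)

Alnus_longipes, Anopheles_tricolor, Cavia_major, Cercopithecus_brevicauda, Colobus_fluviatilis, Helarctos_litoralis, Larix_tricolor, Raphanus_viridis, Salamandra_viridis, Ursus_tricolor

Tracing Ursus_tricolor: it sits inside (Ursus_tricolor,Raphanus_viridis).
Tracing Cavia_major: it sits inside (Alnus_longipes,Cavia_major).
Tracing Salamandra_viridis: it sits inside (Cercopithecus_brevicauda,Salamandra_viridis).
The smallest clade enclosing all 3 is (((Cercopithecus_brevicauda,Salamandra_viridis),(Alnus_longipes,Cavia_major)),((((Ursus_tricolor,Raphanus_viridis),(Anopheles_tricolor,Colobus_fluviatilis)),Larix_tricolor),Helarctos_litoralis)); the answer is its 10 terminal taxa in alphabetical order.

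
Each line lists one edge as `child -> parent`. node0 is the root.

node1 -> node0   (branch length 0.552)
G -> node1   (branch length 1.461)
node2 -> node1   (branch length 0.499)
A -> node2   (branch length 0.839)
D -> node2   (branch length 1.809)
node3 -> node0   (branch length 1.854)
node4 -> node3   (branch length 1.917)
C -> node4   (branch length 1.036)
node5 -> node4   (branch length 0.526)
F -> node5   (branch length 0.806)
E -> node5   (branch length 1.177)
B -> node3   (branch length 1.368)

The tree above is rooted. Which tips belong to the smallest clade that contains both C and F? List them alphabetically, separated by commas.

C, E, F

Tracing C: it sits inside (C,(F,E)).
Tracing F: it sits inside (F,E).
The smallest clade enclosing both is (C,(F,E)); the answer is its 3 terminal taxa in alphabetical order.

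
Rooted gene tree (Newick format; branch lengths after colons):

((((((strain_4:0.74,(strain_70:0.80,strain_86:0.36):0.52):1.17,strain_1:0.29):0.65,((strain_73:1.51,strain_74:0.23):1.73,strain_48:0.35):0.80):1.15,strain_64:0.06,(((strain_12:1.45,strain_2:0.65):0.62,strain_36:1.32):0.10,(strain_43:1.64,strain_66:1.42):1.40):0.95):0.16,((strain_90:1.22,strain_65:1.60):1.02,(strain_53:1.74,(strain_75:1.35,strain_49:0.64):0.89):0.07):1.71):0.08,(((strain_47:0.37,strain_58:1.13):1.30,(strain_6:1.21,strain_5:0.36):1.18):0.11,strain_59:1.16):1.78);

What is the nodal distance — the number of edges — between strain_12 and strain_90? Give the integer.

8

The MRCA of strain_12 and strain_90 is the node subtending (((((strain_4,(strain_70,strain_86)),strain_1),((strain_73,strain_74),strain_48)),strain_64,(((strain_12,strain_2),strain_36),(strain_43,strain_66))),((strain_90,strain_65),(strain_53,(strain_75,strain_49)))).
From strain_12 up to that node: 5 branches. From strain_90 up to the same node: 3 branches. Total: 5 + 3 = 8.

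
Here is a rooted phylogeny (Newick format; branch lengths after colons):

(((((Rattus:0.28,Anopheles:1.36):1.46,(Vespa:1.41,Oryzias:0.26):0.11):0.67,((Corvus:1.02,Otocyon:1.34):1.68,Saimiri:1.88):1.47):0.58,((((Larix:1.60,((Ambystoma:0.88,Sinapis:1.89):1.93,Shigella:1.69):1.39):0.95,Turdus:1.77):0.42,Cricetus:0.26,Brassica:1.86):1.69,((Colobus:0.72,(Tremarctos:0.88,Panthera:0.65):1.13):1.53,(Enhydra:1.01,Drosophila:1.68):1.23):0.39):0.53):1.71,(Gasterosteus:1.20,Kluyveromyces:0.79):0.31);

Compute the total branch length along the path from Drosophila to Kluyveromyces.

The path runs Drosophila → … → MRCA → … → Kluyveromyces; the MRCA is the root of the tree.
Branch lengths along that path: 1.68 + 1.23 + 0.39 + 0.53 + 1.71 + 0.31 + 0.79 = 6.64.

6.64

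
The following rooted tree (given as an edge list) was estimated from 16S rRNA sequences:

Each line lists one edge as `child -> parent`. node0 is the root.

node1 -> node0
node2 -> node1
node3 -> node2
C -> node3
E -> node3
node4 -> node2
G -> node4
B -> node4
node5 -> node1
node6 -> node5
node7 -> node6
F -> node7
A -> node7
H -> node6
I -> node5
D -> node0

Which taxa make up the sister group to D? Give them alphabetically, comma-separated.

D attaches directly to the root of the tree.
The other lineage descending from that same node — the sister group — is (((C,E),(G,B)),(((F,A),H),I)); its 8 tips in alphabetical order are the answer.

A, B, C, E, F, G, H, I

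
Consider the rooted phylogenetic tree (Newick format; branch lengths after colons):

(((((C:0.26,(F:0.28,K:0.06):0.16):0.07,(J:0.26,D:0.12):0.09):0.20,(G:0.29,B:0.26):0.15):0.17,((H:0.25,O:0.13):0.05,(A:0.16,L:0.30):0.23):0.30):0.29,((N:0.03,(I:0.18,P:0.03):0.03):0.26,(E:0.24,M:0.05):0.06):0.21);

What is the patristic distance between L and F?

The path runs L → … → MRCA → … → F; the MRCA is the node subtending ((((C,(F,K)),(J,D)),(G,B)),((H,O),(A,L))).
Branch lengths along that path: 0.30 + 0.23 + 0.30 + 0.17 + 0.20 + 0.07 + 0.16 + 0.28 = 1.71.

1.71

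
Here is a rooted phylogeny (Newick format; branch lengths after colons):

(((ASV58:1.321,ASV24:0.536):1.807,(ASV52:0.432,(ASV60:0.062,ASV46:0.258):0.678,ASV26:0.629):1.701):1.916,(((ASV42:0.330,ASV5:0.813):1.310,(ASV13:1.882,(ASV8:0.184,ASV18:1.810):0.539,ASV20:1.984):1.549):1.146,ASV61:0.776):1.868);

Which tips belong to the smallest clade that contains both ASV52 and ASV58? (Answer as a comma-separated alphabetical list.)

ASV24, ASV26, ASV46, ASV52, ASV58, ASV60

Tracing ASV52: it sits inside (ASV52,(ASV60,ASV46),ASV26).
Tracing ASV58: it sits inside (ASV58,ASV24).
The smallest clade enclosing both is ((ASV58,ASV24),(ASV52,(ASV60,ASV46),ASV26)); the answer is its 6 terminal taxa in alphabetical order.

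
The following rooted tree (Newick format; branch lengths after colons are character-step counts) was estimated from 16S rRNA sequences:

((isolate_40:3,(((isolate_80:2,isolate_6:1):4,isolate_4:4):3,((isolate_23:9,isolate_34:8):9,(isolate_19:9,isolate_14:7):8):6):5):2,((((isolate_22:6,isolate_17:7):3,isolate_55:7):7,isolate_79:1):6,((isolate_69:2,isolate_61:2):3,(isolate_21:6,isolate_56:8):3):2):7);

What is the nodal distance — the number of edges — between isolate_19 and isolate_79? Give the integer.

The MRCA of isolate_19 and isolate_79 is the root of the tree.
From isolate_19 up to that node: 5 branches. From isolate_79 up to the same node: 3 branches. Total: 5 + 3 = 8.

8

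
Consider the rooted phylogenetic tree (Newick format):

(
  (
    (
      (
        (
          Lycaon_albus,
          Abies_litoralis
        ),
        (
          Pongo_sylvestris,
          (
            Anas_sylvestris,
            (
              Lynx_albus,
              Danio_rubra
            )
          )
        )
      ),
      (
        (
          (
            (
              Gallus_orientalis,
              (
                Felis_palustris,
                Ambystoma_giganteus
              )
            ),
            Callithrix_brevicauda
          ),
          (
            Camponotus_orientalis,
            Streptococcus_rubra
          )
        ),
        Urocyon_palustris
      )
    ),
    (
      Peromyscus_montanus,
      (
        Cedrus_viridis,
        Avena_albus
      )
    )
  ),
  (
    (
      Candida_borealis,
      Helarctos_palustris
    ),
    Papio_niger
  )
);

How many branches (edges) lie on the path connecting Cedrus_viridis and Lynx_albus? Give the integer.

The MRCA of Cedrus_viridis and Lynx_albus is the node subtending ((((Lycaon_albus,Abies_litoralis),(Pongo_sylvestris,(Anas_sylvestris,(Lynx_albus,Danio_rubra)))),((((Gallus_orientalis,(Felis_palustris,Ambystoma_giganteus)),Callithrix_brevicauda),(Camponotus_orientalis,Streptococcus_rubra)),Urocyon_palustris)),(Peromyscus_montanus,(Cedrus_viridis,Avena_albus))).
From Cedrus_viridis up to that node: 3 branches. From Lynx_albus up to the same node: 6 branches. Total: 3 + 6 = 9.

9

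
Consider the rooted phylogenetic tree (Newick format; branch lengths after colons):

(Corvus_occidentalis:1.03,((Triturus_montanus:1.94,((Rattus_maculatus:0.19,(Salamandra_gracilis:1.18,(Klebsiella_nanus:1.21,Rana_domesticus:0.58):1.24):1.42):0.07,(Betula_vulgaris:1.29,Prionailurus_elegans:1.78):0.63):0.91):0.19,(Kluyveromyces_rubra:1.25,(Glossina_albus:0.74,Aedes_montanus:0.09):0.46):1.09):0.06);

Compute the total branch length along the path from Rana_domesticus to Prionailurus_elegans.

5.72

The path runs Rana_domesticus → … → MRCA → … → Prionailurus_elegans; the MRCA is the node subtending ((Rattus_maculatus,(Salamandra_gracilis,(Klebsiella_nanus,Rana_domesticus))),(Betula_vulgaris,Prionailurus_elegans)).
Branch lengths along that path: 0.58 + 1.24 + 1.42 + 0.07 + 0.63 + 1.78 = 5.72.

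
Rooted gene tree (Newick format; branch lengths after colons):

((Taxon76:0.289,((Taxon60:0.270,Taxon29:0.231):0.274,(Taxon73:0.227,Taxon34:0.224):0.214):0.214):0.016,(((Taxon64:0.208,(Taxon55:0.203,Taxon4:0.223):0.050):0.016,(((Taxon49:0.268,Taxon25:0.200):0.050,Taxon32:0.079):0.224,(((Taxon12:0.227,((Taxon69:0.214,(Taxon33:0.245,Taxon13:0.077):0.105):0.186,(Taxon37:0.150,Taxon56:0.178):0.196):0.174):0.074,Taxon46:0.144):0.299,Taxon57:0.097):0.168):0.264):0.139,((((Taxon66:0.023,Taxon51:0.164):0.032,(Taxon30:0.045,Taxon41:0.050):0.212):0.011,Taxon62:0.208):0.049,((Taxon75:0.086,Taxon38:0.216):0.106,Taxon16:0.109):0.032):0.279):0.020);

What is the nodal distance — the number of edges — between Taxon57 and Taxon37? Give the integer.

6

The MRCA of Taxon57 and Taxon37 is the node subtending (((Taxon12,((Taxon69,(Taxon33,Taxon13)),(Taxon37,Taxon56))),Taxon46),Taxon57).
From Taxon57 up to that node: 1 branch. From Taxon37 up to the same node: 5 branches. Total: 1 + 5 = 6.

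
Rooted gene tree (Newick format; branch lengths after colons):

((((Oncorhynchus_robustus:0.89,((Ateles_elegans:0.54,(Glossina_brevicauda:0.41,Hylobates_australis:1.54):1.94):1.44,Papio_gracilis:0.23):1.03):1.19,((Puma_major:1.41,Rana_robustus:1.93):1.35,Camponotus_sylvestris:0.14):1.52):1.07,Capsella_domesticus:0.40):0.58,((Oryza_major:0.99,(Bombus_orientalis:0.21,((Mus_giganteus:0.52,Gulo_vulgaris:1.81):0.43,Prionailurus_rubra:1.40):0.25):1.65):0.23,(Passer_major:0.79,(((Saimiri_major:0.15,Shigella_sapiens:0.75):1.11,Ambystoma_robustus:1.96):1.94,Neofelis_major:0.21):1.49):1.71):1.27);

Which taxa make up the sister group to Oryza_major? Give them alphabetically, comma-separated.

Bombus_orientalis, Gulo_vulgaris, Mus_giganteus, Prionailurus_rubra

Oryza_major attaches to the tree at the node subtending (Oryza_major,(Bombus_orientalis,((Mus_giganteus,Gulo_vulgaris),Prionailurus_rubra))).
The other lineage descending from that same node — the sister group — is (Bombus_orientalis,((Mus_giganteus,Gulo_vulgaris),Prionailurus_rubra)); its 4 tips in alphabetical order are the answer.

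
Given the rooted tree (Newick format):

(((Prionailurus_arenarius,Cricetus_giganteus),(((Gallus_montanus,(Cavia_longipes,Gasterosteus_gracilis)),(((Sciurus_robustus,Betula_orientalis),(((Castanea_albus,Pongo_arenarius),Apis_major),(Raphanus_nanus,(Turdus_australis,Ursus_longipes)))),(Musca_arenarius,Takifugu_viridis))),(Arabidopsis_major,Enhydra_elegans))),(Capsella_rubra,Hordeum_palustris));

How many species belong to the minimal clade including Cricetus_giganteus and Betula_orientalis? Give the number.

17

The MRCA of Cricetus_giganteus and Betula_orientalis is the node subtending ((Prionailurus_arenarius,Cricetus_giganteus),(((Gallus_montanus,(Cavia_longipes,Gasterosteus_gracilis)),(((Sciurus_robustus,Betula_orientalis),(((Castanea_albus,Pongo_arenarius),Apis_major),(Raphanus_nanus,(Turdus_australis,Ursus_longipes)))),(Musca_arenarius,Takifugu_viridis))),(Arabidopsis_major,Enhydra_elegans))).
That clade contains 17 terminal taxa: Apis_major, Arabidopsis_major, Betula_orientalis, Castanea_albus, Cavia_longipes, Cricetus_giganteus, Enhydra_elegans, Gallus_montanus, Gasterosteus_gracilis, Musca_arenarius, Pongo_arenarius, Prionailurus_arenarius, Raphanus_nanus, Sciurus_robustus, Takifugu_viridis, Turdus_australis, Ursus_longipes.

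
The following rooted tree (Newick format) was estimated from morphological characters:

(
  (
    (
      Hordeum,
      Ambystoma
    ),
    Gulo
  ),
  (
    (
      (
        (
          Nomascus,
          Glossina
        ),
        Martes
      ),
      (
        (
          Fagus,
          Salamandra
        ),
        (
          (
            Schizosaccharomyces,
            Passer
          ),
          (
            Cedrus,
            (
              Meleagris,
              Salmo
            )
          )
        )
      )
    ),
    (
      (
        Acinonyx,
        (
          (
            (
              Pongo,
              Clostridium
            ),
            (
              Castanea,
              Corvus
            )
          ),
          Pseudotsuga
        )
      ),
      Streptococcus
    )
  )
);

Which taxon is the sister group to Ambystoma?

Hordeum

Ambystoma attaches to the tree at the node subtending (Hordeum,Ambystoma).
The other lineage descending from that same node — the sister group — is the single tip Hordeum.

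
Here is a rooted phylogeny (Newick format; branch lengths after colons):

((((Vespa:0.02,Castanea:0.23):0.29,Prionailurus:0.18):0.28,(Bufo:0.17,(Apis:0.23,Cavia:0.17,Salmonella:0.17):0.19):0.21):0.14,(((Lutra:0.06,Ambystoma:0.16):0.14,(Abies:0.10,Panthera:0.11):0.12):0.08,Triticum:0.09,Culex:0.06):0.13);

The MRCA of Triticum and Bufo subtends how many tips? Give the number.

The MRCA of Triticum and Bufo is the root, so the clade is the entire tree.
That clade contains 13 terminal taxa: Abies, Ambystoma, Apis, Bufo, Castanea, Cavia, Culex, Lutra, Panthera, Prionailurus, Salmonella, Triticum, Vespa.

13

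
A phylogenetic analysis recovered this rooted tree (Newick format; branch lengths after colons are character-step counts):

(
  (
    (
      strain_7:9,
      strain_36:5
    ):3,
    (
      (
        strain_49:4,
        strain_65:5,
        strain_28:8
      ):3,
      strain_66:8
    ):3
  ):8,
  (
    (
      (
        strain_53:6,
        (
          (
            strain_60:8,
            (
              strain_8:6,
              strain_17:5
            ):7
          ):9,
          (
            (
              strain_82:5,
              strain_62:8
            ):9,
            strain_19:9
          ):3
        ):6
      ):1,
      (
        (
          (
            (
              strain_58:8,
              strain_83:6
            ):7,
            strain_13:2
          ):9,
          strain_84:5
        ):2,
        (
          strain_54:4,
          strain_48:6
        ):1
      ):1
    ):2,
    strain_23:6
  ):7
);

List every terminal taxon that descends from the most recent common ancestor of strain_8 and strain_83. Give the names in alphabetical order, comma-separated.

strain_13, strain_17, strain_19, strain_48, strain_53, strain_54, strain_58, strain_60, strain_62, strain_8, strain_82, strain_83, strain_84

Tracing strain_8: it sits inside (strain_8,strain_17).
Tracing strain_83: it sits inside (strain_58,strain_83).
The smallest clade enclosing both is ((strain_53,((strain_60,(strain_8,strain_17)),((strain_82,strain_62),strain_19))),((((strain_58,strain_83),strain_13),strain_84),(strain_54,strain_48))); the answer is its 13 terminal taxa in alphabetical order.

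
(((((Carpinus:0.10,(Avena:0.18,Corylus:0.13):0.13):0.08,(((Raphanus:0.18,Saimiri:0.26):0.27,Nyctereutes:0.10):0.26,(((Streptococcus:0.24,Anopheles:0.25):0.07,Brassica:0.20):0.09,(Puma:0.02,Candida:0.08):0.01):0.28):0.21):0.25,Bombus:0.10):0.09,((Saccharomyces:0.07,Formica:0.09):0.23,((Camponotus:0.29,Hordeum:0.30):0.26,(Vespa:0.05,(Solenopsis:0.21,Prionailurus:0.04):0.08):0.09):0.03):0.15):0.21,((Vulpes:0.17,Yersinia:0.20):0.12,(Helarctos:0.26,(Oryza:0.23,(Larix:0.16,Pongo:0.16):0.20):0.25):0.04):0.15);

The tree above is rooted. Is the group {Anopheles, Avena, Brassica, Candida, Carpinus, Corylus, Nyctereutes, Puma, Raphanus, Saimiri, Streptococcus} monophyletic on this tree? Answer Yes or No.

The most recent common ancestor of these taxa subtends ((Carpinus,(Avena,Corylus)),(((Raphanus,Saimiri),Nyctereutes),(((Streptococcus,Anopheles),Brassica),(Puma,Candida)))).
That clade has exactly 11 tips — every listed taxon and nothing else — so the group is monophyletic.

Yes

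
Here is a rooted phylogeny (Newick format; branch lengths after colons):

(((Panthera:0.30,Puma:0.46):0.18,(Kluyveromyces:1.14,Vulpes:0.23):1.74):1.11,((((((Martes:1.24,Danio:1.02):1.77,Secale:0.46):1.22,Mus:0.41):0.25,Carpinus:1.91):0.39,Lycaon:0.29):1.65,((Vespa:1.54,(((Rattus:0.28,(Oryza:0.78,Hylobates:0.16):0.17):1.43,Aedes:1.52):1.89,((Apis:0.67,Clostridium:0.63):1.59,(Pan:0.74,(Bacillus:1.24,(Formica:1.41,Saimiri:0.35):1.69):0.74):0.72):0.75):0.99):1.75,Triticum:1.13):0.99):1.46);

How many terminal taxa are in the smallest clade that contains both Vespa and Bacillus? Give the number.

11

The MRCA of Vespa and Bacillus is the node subtending (Vespa,(((Rattus,(Oryza,Hylobates)),Aedes),((Apis,Clostridium),(Pan,(Bacillus,(Formica,Saimiri)))))).
That clade contains 11 terminal taxa: Aedes, Apis, Bacillus, Clostridium, Formica, Hylobates, Oryza, Pan, Rattus, Saimiri, Vespa.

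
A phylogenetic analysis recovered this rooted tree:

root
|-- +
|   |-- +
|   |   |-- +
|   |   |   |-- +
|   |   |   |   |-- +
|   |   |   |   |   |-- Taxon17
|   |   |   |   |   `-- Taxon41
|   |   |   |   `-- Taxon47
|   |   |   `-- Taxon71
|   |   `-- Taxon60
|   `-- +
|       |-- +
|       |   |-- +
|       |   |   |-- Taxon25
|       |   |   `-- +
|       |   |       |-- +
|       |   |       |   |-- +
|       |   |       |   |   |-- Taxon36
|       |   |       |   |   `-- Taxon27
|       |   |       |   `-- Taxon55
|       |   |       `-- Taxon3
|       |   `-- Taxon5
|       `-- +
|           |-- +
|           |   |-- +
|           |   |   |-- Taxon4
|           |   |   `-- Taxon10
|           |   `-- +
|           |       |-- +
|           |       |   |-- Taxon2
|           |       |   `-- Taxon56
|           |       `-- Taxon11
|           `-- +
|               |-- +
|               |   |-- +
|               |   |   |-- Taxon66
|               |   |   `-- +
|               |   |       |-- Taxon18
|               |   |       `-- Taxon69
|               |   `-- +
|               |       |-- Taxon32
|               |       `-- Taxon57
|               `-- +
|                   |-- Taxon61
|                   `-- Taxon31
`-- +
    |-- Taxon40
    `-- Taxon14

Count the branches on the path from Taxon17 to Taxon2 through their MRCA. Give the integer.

11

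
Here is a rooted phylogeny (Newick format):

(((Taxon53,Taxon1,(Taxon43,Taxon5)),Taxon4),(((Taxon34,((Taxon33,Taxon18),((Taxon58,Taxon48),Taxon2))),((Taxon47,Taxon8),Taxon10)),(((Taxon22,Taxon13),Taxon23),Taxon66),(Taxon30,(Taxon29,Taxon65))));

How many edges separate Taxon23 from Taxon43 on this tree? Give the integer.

8

The MRCA of Taxon23 and Taxon43 is the root of the tree.
From Taxon23 up to that node: 4 branches. From Taxon43 up to the same node: 4 branches. Total: 4 + 4 = 8.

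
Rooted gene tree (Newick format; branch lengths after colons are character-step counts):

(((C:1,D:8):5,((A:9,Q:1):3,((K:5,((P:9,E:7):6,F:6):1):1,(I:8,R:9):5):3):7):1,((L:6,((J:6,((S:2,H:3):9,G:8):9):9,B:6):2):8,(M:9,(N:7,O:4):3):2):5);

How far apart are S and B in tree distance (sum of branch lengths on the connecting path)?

35

The path runs S → … → MRCA → … → B; the MRCA is the node subtending ((J,((S,H),G)),B).
Branch lengths along that path: 2 + 9 + 9 + 9 + 6 = 35.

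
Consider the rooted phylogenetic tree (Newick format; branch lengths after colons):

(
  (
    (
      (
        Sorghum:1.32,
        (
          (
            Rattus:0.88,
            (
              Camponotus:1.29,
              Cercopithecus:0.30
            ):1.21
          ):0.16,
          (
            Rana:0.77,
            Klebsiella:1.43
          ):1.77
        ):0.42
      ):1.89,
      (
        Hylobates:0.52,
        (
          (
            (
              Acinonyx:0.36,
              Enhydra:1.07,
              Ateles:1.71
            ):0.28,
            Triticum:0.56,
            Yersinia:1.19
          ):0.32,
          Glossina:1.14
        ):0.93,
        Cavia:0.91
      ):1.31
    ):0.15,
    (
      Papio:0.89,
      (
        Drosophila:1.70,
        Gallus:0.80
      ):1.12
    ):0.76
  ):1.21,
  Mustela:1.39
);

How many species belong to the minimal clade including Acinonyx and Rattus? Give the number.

14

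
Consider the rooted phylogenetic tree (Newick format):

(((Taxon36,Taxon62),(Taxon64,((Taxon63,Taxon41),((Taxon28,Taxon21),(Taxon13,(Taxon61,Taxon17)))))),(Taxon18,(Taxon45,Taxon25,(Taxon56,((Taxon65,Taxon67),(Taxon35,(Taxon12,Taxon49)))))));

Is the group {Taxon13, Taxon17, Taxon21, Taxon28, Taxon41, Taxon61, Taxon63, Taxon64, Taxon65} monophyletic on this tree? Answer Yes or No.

No

The MRCA of the listed taxa is the root, so the smallest clade containing them is the whole tree.
That clade also contains Taxon12, Taxon18, Taxon25, Taxon35, Taxon36, Taxon45, Taxon49, Taxon56, Taxon62, Taxon67, which are not in the proposed group, so the group is not monophyletic.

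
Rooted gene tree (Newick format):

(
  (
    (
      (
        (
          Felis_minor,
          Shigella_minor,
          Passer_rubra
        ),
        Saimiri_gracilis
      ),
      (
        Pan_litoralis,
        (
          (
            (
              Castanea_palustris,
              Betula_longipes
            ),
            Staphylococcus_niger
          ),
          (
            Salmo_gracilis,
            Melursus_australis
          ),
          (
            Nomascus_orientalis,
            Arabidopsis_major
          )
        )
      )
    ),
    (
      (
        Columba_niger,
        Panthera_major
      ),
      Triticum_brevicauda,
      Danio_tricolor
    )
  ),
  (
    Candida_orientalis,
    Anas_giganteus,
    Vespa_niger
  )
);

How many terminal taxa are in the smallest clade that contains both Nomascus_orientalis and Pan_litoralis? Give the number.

8

The MRCA of Nomascus_orientalis and Pan_litoralis is the node subtending (Pan_litoralis,(((Castanea_palustris,Betula_longipes),Staphylococcus_niger),(Salmo_gracilis,Melursus_australis),(Nomascus_orientalis,Arabidopsis_major))).
That clade contains 8 terminal taxa: Arabidopsis_major, Betula_longipes, Castanea_palustris, Melursus_australis, Nomascus_orientalis, Pan_litoralis, Salmo_gracilis, Staphylococcus_niger.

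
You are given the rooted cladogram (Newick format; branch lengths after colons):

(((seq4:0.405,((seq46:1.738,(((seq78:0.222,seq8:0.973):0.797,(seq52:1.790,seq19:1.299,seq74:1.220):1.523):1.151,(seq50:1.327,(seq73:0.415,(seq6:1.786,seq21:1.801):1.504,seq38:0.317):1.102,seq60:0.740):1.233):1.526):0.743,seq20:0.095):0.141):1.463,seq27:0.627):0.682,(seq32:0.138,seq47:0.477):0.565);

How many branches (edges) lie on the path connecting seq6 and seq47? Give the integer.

The MRCA of seq6 and seq47 is the root of the tree.
From seq6 up to that node: 9 branches. From seq47 up to the same node: 2 branches. Total: 9 + 2 = 11.

11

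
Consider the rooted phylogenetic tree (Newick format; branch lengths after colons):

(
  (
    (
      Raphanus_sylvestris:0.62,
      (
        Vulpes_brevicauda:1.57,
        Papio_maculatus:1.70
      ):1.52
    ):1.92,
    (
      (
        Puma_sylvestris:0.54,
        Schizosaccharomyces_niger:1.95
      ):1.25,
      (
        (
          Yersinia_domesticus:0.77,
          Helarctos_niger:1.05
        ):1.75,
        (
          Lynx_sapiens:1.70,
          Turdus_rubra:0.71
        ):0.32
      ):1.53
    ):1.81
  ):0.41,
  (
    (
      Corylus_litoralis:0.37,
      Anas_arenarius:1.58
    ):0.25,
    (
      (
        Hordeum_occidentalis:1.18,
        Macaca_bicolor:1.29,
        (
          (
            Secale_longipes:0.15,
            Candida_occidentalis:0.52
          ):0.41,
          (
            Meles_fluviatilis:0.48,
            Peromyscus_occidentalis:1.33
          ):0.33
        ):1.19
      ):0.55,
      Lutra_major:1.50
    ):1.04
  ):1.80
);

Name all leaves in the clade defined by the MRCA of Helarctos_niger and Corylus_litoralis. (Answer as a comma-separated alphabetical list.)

Anas_arenarius, Candida_occidentalis, Corylus_litoralis, Helarctos_niger, Hordeum_occidentalis, Lutra_major, Lynx_sapiens, Macaca_bicolor, Meles_fluviatilis, Papio_maculatus, Peromyscus_occidentalis, Puma_sylvestris, Raphanus_sylvestris, Schizosaccharomyces_niger, Secale_longipes, Turdus_rubra, Vulpes_brevicauda, Yersinia_domesticus

Tracing Helarctos_niger: it sits inside (Yersinia_domesticus,Helarctos_niger).
Tracing Corylus_litoralis: it sits inside (Corylus_litoralis,Anas_arenarius).
The smallest clade enclosing both is the whole tree (their MRCA is the root), so the answer is all 18 tips in alphabetical order.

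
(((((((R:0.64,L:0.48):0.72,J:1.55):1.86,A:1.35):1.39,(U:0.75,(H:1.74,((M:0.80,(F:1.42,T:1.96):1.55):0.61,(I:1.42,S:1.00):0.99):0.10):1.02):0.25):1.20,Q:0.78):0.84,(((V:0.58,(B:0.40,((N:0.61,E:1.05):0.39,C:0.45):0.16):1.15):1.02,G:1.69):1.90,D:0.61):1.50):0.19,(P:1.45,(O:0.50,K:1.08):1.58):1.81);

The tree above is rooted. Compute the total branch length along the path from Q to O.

5.70

The path runs Q → … → MRCA → … → O; the MRCA is the root of the tree.
Branch lengths along that path: 0.78 + 0.84 + 0.19 + 1.81 + 1.58 + 0.50 = 5.70.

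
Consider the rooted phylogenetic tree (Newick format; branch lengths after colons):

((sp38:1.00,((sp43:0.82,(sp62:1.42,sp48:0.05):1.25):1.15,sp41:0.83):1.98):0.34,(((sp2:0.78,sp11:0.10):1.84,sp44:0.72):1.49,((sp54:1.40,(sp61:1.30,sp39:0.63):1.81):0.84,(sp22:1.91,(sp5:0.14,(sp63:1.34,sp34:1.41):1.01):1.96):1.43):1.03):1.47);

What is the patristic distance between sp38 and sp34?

The path runs sp38 → … → MRCA → … → sp34; the MRCA is the root of the tree.
Branch lengths along that path: 1.00 + 0.34 + 1.47 + 1.03 + 1.43 + 1.96 + 1.01 + 1.41 = 9.65.

9.65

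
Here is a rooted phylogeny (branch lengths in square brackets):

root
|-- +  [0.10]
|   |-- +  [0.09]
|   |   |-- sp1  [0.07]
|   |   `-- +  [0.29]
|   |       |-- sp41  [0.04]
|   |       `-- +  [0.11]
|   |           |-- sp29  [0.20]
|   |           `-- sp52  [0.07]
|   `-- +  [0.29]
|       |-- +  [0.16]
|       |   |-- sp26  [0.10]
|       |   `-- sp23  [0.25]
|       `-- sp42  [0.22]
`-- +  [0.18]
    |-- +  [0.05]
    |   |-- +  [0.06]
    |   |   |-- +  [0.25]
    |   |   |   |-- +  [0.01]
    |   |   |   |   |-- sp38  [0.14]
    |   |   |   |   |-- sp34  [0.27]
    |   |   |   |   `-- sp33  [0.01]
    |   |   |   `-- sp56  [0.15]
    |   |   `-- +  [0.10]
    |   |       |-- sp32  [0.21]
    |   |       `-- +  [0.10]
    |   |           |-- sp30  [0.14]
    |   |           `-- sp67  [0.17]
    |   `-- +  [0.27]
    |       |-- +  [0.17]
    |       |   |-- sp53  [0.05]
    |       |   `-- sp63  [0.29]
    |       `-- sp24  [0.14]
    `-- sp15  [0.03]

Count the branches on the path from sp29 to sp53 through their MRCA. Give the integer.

10

The MRCA of sp29 and sp53 is the root of the tree.
From sp29 up to that node: 5 branches. From sp53 up to the same node: 5 branches. Total: 5 + 5 = 10.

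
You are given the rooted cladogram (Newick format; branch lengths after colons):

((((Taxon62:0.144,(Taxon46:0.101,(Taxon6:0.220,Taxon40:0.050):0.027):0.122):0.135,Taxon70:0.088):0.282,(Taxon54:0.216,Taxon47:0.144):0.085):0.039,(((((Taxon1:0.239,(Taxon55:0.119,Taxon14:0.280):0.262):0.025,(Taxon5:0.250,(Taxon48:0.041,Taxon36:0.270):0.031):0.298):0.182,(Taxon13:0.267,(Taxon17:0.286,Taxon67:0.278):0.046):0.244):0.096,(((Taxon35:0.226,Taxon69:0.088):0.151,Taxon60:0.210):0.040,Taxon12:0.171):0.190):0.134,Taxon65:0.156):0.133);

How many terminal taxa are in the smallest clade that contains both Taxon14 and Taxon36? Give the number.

6

The MRCA of Taxon14 and Taxon36 is the node subtending ((Taxon1,(Taxon55,Taxon14)),(Taxon5,(Taxon48,Taxon36))).
That clade contains 6 terminal taxa: Taxon1, Taxon14, Taxon36, Taxon48, Taxon5, Taxon55.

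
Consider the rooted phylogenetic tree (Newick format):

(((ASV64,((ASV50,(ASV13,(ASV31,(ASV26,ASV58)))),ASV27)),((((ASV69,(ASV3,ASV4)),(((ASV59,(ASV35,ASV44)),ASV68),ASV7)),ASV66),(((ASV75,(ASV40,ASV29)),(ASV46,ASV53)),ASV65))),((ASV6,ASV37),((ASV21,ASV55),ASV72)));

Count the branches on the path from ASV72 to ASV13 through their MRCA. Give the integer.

The MRCA of ASV72 and ASV13 is the root of the tree.
From ASV72 up to that node: 3 branches. From ASV13 up to the same node: 6 branches. Total: 3 + 6 = 9.

9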